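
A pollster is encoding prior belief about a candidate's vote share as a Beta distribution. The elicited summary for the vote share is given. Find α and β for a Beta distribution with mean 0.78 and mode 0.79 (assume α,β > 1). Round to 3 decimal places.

Let s = α+β. Mean gives α = μs = 0.78s; mode gives (α−1)/(s−2) = 0.79.
Substituting: 0.78s − 1 = 0.79(s−2) = 0.79s − 1.58, so -0.01s = -0.58 and s = 58.0000.
Then α = 0.78×58.0000 = 45.240 and β = s−α = 12.760.

α = 45.240, β = 12.760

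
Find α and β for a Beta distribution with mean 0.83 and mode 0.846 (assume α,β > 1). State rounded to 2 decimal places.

Let s = α+β. Mean gives α = μs = 0.83s; mode gives (α−1)/(s−2) = 0.846.
Substituting: 0.83s − 1 = 0.846(s−2) = 0.846s − 1.692, so -0.016s = -0.692 and s = 43.2500.
Then α = 0.83×43.2500 = 35.90 and β = s−α = 7.35.

α = 35.90, β = 7.35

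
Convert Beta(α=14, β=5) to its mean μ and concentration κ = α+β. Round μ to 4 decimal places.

κ = α+β = 14+5 = 19; μ = α/κ = 14/19 = 0.7368.

μ = 0.7368, κ = 19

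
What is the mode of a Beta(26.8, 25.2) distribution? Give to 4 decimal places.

0.5160

The density x^(α−1)(1−x)^(β−1) is maximised at (α−1)/(α+β−2) = 25.8/50.0 = 0.5160.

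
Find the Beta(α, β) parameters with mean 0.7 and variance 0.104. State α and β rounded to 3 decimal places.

Let s = α+β. The Beta variance is μ(1−μ)/(s+1).
So s+1 = μ(1−μ)/σ² = (0.7×0.3)/0.104 = 0.21/0.104 = 2.0192, giving s = 1.0192.
Then α = μs = 0.7×1.0192 = 0.713 and β = (1−μ)s = 0.3×1.0192 = 0.306.

α = 0.713, β = 0.306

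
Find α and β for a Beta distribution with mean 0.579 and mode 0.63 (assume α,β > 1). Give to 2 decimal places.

α = 2.95, β = 2.15

With s = α+β: μ = α/s and mode = (α−1)/(s−2). Eliminating α = μs,
μs − 1 = m(s−2) ⇒ s(μ−m) = 1−2m ⇒ s = -0.26/-0.051 = 5.0980.
So α = μs = 2.95, β = (1−μ)s = 2.15.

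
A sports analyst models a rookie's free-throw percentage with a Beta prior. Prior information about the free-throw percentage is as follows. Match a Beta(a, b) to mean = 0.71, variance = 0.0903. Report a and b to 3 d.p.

a = 0.909, b = 0.371

Let s = a+b. The Beta variance is μ(1−μ)/(s+1).
So s+1 = μ(1−μ)/σ² = (0.71×0.29)/0.0903 = 0.2059/0.0903 = 2.2802, giving s = 1.2802.
Then a = μs = 0.71×1.2802 = 0.909 and b = (1−μ)s = 0.29×1.2802 = 0.371.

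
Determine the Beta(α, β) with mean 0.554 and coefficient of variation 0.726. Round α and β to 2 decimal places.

α = 0.29, β = 0.24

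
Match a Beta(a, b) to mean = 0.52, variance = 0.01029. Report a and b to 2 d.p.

Write ν = a+b; then a = μν and Var = μ(1−μ)/(ν+1).
ν = μ(1−μ)/Var − 1 = 0.2496/0.01029 − 1 = 23.2566.
a = 0.52·23.2566 = 12.09, b = 0.48·23.2566 = 11.16.

a = 12.09, b = 11.16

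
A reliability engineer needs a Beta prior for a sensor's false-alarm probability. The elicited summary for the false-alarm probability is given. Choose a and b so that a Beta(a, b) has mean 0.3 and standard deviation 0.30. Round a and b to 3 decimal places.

a = 0.400, b = 0.933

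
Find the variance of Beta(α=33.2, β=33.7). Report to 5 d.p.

Var = αβ/[(α+β)²(α+β+1)] = (33.2×33.7)/(66.9²×67.9) = 1118.84/303893.919 = 0.00368.

0.00368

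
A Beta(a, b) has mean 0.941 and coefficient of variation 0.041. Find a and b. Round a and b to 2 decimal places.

Var = (CV·μ)² = (0.041×0.941)² = 0.001488.
a+b = μ(1−μ)/Var − 1 = 0.055519/0.001488 − 1 = 36.2988.
Thus a = 0.941·36.2988 = 34.16 and b = 0.059·36.2988 = 2.14.

a = 34.16, b = 2.14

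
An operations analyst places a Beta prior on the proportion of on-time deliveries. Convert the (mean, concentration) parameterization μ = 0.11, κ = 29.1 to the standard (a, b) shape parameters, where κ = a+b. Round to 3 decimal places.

a = μκ = 0.11×29.1 = 3.201 and b = (1−μ)κ = 0.89×29.1 = 25.899.

a = 3.201, b = 25.899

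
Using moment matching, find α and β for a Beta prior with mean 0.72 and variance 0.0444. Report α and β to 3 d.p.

α = 2.549, β = 0.991

Let s = α+β. The Beta variance is μ(1−μ)/(s+1).
So s+1 = μ(1−μ)/σ² = (0.72×0.28)/0.0444 = 0.2016/0.0444 = 4.5405, giving s = 3.5405.
Then α = μs = 0.72×3.5405 = 2.549 and β = (1−μ)s = 0.28×3.5405 = 0.991.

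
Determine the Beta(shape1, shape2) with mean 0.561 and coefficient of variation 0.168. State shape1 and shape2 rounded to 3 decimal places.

shape1 = 14.993, shape2 = 11.733

σ = CV·μ = 0.168×0.561 = 0.09425, so σ² = 0.008883.
s+1 = μ(1−μ)/σ² = 0.246279/0.008883 = 27.7257, so s = shape1+shape2 = 26.7257.
shape1 = μs = 14.993, shape2 = (1−μ)s = 11.733.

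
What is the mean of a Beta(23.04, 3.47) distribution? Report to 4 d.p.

0.8691

The Beta mean is α/(α+β) = 23.04/(23.04+3.47) = 0.8691.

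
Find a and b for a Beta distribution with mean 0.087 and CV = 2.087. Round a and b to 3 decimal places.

a = 0.123, b = 1.287

Var = (CV·μ)² = (2.087×0.087)² = 0.032967.
a+b = μ(1−μ)/Var − 1 = 0.079431/0.032967 − 1 = 1.4094.
Thus a = 0.087·1.4094 = 0.123 and b = 0.913·1.4094 = 1.287.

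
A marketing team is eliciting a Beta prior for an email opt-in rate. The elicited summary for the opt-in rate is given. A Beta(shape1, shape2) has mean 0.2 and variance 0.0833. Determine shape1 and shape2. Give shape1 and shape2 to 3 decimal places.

shape1 = 0.184, shape2 = 0.737

By moment matching, shape1+shape2 = μ(1−μ)/σ² − 1 = (0.2·0.8)/0.0833 − 1 = 1.9208 − 1 = 0.9208.
Since shape1/(shape1+shape2) = μ, shape1 = 0.2·0.9208 = 0.184 and shape2 = 0.8·0.9208 = 0.737.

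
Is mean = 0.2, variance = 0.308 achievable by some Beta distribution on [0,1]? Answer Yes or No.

A Beta with mean μ has variance μ(1−μ)/(α+β+1) < μ(1−μ).
Here μ(1−μ) = 0.2×0.8 = 0.16, and 0.308 ≥ 0.16.

No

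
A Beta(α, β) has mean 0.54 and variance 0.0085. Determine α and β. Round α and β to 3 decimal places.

Let s = α+β. The Beta variance is μ(1−μ)/(s+1).
So s+1 = μ(1−μ)/σ² = (0.54×0.46)/0.0085 = 0.2484/0.0085 = 29.2235, giving s = 28.2235.
Then α = μs = 0.54×28.2235 = 15.241 and β = (1−μ)s = 0.46×28.2235 = 12.983.

α = 15.241, β = 12.983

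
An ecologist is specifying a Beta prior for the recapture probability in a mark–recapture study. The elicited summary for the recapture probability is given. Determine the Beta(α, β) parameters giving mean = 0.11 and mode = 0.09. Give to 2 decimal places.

With s = α+β: μ = α/s and mode = (α−1)/(s−2). Eliminating α = μs,
μs − 1 = m(s−2) ⇒ s(μ−m) = 1−2m ⇒ s = 0.82/0.02 = 41.0000.
So α = μs = 4.51, β = (1−μ)s = 36.49.

α = 4.51, β = 36.49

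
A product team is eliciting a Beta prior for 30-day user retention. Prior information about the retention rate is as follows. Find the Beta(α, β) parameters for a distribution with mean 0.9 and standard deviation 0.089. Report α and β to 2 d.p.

First σ² = 0.007921. Setting α = μn, β = (1−μ)n with n = α+β,
μ(1−μ)/(n+1) = 0.007921 ⇒ n+1 = 0.09/0.007921 = 11.3622 ⇒ n = 10.3622.
Hence α = 0.9×10.3622 = 9.33, β = 0.1×10.3622 = 1.04.

α = 9.33, β = 1.04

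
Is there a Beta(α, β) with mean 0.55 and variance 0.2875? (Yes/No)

No

The Beta variance bound is σ² < μ(1−μ).
Here μ(1−μ) = 0.55×0.45 = 0.2475, and 0.2875 ≥ 0.2475.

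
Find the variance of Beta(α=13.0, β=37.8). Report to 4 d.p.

0.0037

Var = αβ/[(α+β)²(α+β+1)] = (13.0×37.8)/(50.8²×51.8) = 491.40/133677.152 = 0.0037.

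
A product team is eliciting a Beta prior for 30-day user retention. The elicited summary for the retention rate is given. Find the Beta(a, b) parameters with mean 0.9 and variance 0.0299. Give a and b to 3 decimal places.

Let s = a+b. The Beta variance is μ(1−μ)/(s+1).
So s+1 = μ(1−μ)/σ² = (0.9×0.1)/0.0299 = 0.09/0.0299 = 3.0100, giving s = 2.0100.
Then a = μs = 0.9×2.0100 = 1.809 and b = (1−μ)s = 0.1×2.0100 = 0.201.

a = 1.809, b = 0.201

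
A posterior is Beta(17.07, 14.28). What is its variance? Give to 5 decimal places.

α+β = 31.35 and αβ = 243.7596, so Var = αβ/[(α+β)²(α+β+1)] = 243.7596/31794.307875 = 0.00767.

0.00767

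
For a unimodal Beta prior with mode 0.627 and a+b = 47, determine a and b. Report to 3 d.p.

a = 29.215, b = 17.785

Since the density peak of Beta(a,b) is at (a−1)/(a+b−2),
a = 1 + 0.627(47−2) = 29.215 and b = 47 − 29.215 = 17.785.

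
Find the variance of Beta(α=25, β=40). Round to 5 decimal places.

α+β = 65 and αβ = 1000, so Var = αβ/[(α+β)²(α+β+1)] = 1000/278850 = 0.00359.

0.00359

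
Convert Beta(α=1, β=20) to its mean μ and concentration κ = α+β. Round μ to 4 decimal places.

κ = α+β = 1+20 = 21; μ = α/κ = 1/21 = 0.0476.

μ = 0.0476, κ = 21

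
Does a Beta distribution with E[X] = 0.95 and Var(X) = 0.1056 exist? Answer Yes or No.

No

A Beta with mean μ has variance μ(1−μ)/(α+β+1) < μ(1−μ).
Here μ(1−μ) = 0.95×0.05 = 0.0475, and 0.1056 ≥ 0.0475.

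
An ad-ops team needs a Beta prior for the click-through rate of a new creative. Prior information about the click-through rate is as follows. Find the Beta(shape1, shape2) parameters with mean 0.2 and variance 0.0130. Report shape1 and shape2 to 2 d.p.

shape1 = 2.26, shape2 = 9.05

By moment matching, shape1+shape2 = μ(1−μ)/σ² − 1 = (0.2·0.8)/0.0130 − 1 = 12.3077 − 1 = 11.3077.
Since shape1/(shape1+shape2) = μ, shape1 = 0.2·11.3077 = 2.26 and shape2 = 0.8·11.3077 = 9.05.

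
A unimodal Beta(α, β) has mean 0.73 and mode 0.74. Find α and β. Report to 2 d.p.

α = 35.04, β = 12.96

With s = α+β: μ = α/s and mode = (α−1)/(s−2). Eliminating α = μs,
μs − 1 = m(s−2) ⇒ s(μ−m) = 1−2m ⇒ s = -0.48/-0.01 = 48.0000.
So α = μs = 35.04, β = (1−μ)s = 12.96.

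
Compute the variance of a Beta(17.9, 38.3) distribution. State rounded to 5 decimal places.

0.00379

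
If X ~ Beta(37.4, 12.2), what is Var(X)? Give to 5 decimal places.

Var = αβ/[(α+β)²(α+β+1)] = (37.4×12.2)/(49.6²×50.6) = 456.28/124484.096 = 0.00367.

0.00367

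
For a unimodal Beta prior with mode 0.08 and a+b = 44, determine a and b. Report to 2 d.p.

a = 4.36, b = 39.64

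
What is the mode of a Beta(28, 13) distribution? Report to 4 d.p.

The density x^(α−1)(1−x)^(β−1) is maximised at (α−1)/(α+β−2) = 27/39 = 0.6923.

0.6923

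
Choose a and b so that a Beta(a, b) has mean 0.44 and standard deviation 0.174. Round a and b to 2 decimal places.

a = 3.14, b = 4.00

σ² = 0.174² = 0.030276.
With s = a+b, Var = μ(1−μ)/(s+1), so s+1 = (0.44×0.56)/0.030276 = 8.1385 and s = 7.1385.
a = μs = 3.14, b = (1−μ)s = 4.00.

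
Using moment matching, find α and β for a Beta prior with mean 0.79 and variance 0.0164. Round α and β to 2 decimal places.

By moment matching, α+β = μ(1−μ)/σ² − 1 = (0.79·0.21)/0.0164 − 1 = 10.1159 − 1 = 9.1159.
Since α/(α+β) = μ, α = 0.79·9.1159 = 7.20 and β = 0.21·9.1159 = 1.91.

α = 7.20, β = 1.91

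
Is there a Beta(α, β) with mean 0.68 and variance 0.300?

No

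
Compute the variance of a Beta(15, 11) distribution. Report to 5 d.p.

0.00904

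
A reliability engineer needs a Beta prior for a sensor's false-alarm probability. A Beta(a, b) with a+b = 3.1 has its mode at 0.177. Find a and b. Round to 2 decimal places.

For a,b>1 the mode is (a−1)/(a+b−2), so a = mode·(κ−2)+1 = 0.177×1.1+1 = 1.19.
And b = (1−mode)·(κ−2)+1 = 0.823×1.1+1 = 1.91.

a = 1.19, b = 1.91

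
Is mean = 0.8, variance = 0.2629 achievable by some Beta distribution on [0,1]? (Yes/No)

The Beta variance bound is σ² < μ(1−μ).
Here μ(1−μ) = 0.8×0.2 = 0.16, and 0.2629 ≥ 0.16.

No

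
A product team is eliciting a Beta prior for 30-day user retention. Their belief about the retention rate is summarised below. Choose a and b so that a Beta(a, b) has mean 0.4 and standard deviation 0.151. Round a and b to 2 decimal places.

a = 3.81, b = 5.72

Variance = 0.151² = 0.022801. The moment-matching identity a+b = μ(1−μ)/Var − 1 gives
a+b = 0.24/0.022801 − 1 = 9.5259, so a = μ·9.5259 = 3.81 and b = (1−μ)·9.5259 = 5.72.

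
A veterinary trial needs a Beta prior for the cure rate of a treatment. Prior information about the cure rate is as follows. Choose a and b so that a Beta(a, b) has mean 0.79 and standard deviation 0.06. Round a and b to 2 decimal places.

Variance = 0.06² = 0.0036. The moment-matching identity a+b = μ(1−μ)/Var − 1 gives
a+b = 0.1659/0.0036 − 1 = 45.0833, so a = μ·45.0833 = 35.62 and b = (1−μ)·45.0833 = 9.47.

a = 35.62, b = 9.47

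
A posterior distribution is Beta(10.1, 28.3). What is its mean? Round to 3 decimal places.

The Beta mean is α/(α+β) = 10.1/(10.1+28.3) = 0.263.

0.263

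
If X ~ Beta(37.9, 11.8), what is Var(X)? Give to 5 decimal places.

0.00357

α+β = 49.7 and αβ = 447.22, so Var = αβ/[(α+β)²(α+β+1)] = 447.22/125233.563 = 0.00357.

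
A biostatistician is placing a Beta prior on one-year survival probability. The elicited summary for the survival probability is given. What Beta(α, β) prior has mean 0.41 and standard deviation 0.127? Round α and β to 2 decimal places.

α = 5.74, β = 8.26

σ² = 0.127² = 0.016129.
With s = α+β, Var = μ(1−μ)/(s+1), so s+1 = (0.41×0.59)/0.016129 = 14.9978 and s = 13.9978.
α = μs = 5.74, β = (1−μ)s = 8.26.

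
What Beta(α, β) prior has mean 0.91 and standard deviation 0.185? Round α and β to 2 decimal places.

α = 1.27, β = 0.13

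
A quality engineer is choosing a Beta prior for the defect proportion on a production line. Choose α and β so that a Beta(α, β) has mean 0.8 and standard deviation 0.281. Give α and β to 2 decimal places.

First σ² = 0.078961. Setting α = μn, β = (1−μ)n with n = α+β,
μ(1−μ)/(n+1) = 0.078961 ⇒ n+1 = 0.16/0.078961 = 2.0263 ⇒ n = 1.0263.
Hence α = 0.8×1.0263 = 0.82, β = 0.2×1.0263 = 0.21.

α = 0.82, β = 0.21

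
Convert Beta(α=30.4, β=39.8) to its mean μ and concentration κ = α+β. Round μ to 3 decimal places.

μ = 0.433, κ = 70.2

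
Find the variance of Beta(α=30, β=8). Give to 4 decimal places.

0.0043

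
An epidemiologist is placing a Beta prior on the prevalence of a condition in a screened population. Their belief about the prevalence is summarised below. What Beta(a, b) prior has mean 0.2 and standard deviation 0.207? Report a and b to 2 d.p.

a = 0.55, b = 2.19

Variance = 0.207² = 0.042849. The moment-matching identity a+b = μ(1−μ)/Var − 1 gives
a+b = 0.16/0.042849 − 1 = 2.7340, so a = μ·2.7340 = 0.55 and b = (1−μ)·2.7340 = 2.19.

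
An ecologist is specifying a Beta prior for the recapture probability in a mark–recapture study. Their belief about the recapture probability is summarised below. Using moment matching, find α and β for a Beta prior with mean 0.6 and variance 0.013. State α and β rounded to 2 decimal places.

α = 10.48, β = 6.98

By moment matching, α+β = μ(1−μ)/σ² − 1 = (0.6·0.4)/0.013 − 1 = 18.4615 − 1 = 17.4615.
Since α/(α+β) = μ, α = 0.6·17.4615 = 10.48 and β = 0.4·17.4615 = 6.98.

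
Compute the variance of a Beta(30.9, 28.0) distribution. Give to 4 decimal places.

0.0042

α+β = 58.9 and αβ = 865.20, so Var = αβ/[(α+β)²(α+β+1)] = 865.20/207805.679 = 0.0042.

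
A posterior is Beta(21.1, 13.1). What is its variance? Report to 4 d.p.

Var = αβ/[(α+β)²(α+β+1)] = (21.1×13.1)/(34.2²×35.2) = 276.41/41171.328 = 0.0067.

0.0067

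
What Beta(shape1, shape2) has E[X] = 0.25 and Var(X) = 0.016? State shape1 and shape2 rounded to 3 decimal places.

By moment matching, shape1+shape2 = μ(1−μ)/σ² − 1 = (0.25·0.75)/0.016 − 1 = 11.7188 − 1 = 10.7188.
Since shape1/(shape1+shape2) = μ, shape1 = 0.25·10.7188 = 2.680 and shape2 = 0.75·10.7188 = 8.039.

shape1 = 2.680, shape2 = 8.039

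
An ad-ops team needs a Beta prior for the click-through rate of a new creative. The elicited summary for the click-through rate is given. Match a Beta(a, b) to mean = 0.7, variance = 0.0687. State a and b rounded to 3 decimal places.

Write ν = a+b; then a = μν and Var = μ(1−μ)/(ν+1).
ν = μ(1−μ)/Var − 1 = 0.21/0.0687 − 1 = 2.0568.
a = 0.7·2.0568 = 1.440, b = 0.3·2.0568 = 0.617.

a = 1.440, b = 0.617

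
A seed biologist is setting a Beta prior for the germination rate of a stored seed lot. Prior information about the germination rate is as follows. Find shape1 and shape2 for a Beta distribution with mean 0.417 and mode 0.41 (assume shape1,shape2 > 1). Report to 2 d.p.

shape1 = 10.72, shape2 = 14.99

With s = shape1+shape2: μ = shape1/s and mode = (shape1−1)/(s−2). Eliminating shape1 = μs,
μs − 1 = m(s−2) ⇒ s(μ−m) = 1−2m ⇒ s = 0.18/0.007 = 25.7143.
So shape1 = μs = 10.72, shape2 = (1−μ)s = 14.99.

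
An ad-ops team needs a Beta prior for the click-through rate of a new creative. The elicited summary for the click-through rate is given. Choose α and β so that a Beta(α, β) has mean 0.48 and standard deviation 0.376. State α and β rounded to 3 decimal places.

α = 0.367, β = 0.398

Variance = 0.376² = 0.141376. The moment-matching identity α+β = μ(1−μ)/Var − 1 gives
α+β = 0.2496/0.141376 − 1 = 0.7655, so α = μ·0.7655 = 0.367 and β = (1−μ)·0.7655 = 0.398.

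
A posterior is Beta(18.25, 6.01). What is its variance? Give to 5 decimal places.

0.00738

μ = 18.25/24.26 = 0.752267; Var = μ(1−μ)/(α+β+1) = 0.1863613/25.26 = 0.00738.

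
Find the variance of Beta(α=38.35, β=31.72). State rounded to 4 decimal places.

Var = αβ/[(α+β)²(α+β+1)] = (38.35×31.72)/(70.07²×71.07) = 1216.4620/348939.834243 = 0.0035.

0.0035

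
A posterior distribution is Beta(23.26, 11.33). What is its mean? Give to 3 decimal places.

E[X] = α/(α+β) = 23.26/34.59 = 0.672.

0.672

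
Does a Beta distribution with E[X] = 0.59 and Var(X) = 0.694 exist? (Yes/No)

For any Beta, Var(X) < E[X]·(1−E[X]).
Here μ(1−μ) = 0.59×0.41 = 0.2419, and 0.694 ≥ 0.2419.

No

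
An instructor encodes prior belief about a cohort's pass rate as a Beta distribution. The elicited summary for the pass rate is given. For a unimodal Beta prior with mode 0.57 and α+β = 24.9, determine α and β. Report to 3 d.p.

For α,β>1 the mode is (α−1)/(α+β−2), so α = mode·(κ−2)+1 = 0.57×22.9+1 = 14.053.
And β = (1−mode)·(κ−2)+1 = 0.43×22.9+1 = 10.847.

α = 14.053, β = 10.847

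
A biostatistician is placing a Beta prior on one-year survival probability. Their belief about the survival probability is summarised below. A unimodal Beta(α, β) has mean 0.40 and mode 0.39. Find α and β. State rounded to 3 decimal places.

α = 8.800, β = 13.200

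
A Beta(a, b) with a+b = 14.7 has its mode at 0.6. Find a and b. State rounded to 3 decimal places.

a = 8.620, b = 6.080

Since the density peak of Beta(a,b) is at (a−1)/(a+b−2),
a = 1 + 0.6(14.7−2) = 8.620 and b = 14.7 − 8.620 = 6.080.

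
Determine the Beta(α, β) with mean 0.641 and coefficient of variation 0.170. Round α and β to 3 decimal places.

α = 11.781, β = 6.598

Var = (CV·μ)² = (0.170×0.641)² = 0.011874.
α+β = μ(1−μ)/Var − 1 = 0.230119/0.011874 − 1 = 18.3793.
Thus α = 0.641·18.3793 = 11.781 and β = 0.359·18.3793 = 6.598.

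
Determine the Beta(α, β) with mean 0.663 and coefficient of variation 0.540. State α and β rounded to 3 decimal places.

α = 0.493, β = 0.250

σ = CV·μ = 0.540×0.663 = 0.35802, so σ² = 0.128178.
s+1 = μ(1−μ)/σ² = 0.223431/0.128178 = 1.7431, so s = α+β = 0.7431.
α = μs = 0.493, β = (1−μ)s = 0.250.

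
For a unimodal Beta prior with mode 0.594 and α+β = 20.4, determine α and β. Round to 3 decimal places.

α = 11.930, β = 8.470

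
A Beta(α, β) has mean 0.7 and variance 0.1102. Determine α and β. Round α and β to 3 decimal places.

α = 0.634, β = 0.272

Write ν = α+β; then α = μν and Var = μ(1−μ)/(ν+1).
ν = μ(1−μ)/Var − 1 = 0.21/0.1102 − 1 = 0.9056.
α = 0.7·0.9056 = 0.634, β = 0.3·0.9056 = 0.272.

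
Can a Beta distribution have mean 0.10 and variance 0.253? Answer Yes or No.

No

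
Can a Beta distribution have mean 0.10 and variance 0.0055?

Yes

A Beta with mean μ has variance μ(1−μ)/(α+β+1) < μ(1−μ).
Here μ(1−μ) = 0.10×0.90 = 0.0900, and 0.0055 < 0.0900.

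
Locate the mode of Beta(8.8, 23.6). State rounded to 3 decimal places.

0.257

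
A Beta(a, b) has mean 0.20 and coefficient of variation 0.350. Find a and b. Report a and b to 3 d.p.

Var = (CV·μ)² = (0.350×0.20)² = 0.004900.
a+b = μ(1−μ)/Var − 1 = 0.1600/0.004900 − 1 = 31.6531.
Thus a = 0.20·31.6531 = 6.331 and b = 0.80·31.6531 = 25.322.

a = 6.331, b = 25.322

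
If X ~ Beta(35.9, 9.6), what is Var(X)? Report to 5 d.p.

μ = 35.9/45.5 = 0.789011; Var = μ(1−μ)/(α+β+1) = 0.1664726/46.5 = 0.00358.

0.00358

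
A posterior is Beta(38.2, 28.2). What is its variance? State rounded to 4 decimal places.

μ = 38.2/66.4 = 0.575301; Var = μ(1−μ)/(α+β+1) = 0.2443297/67.4 = 0.0036.

0.0036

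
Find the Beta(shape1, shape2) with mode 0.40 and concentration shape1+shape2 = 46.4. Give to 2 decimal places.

Since the density peak of Beta(shape1,shape2) is at (shape1−1)/(shape1+shape2−2),
shape1 = 1 + 0.40(46.4−2) = 18.76 and shape2 = 46.4 − 18.76 = 27.64.

shape1 = 18.76, shape2 = 27.64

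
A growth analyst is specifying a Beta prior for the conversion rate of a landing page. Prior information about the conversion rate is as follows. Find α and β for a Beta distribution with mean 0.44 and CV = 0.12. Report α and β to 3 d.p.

α = 38.449, β = 48.935

σ = CV·μ = 0.12×0.44 = 0.05280, so σ² = 0.002788.
s+1 = μ(1−μ)/σ² = 0.2464/0.002788 = 88.3838, so s = α+β = 87.3838.
α = μs = 38.449, β = (1−μ)s = 48.935.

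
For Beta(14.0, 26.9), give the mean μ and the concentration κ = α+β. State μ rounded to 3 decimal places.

κ = α+β = 14.0+26.9 = 40.9; μ = α/κ = 14.0/40.9 = 0.342.

μ = 0.342, κ = 40.9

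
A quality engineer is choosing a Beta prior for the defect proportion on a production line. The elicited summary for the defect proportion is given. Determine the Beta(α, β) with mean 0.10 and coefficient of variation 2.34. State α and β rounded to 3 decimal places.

Var = (CV·μ)² = (2.34×0.10)² = 0.054756.
α+β = μ(1−μ)/Var − 1 = 0.0900/0.054756 − 1 = 0.6437.
Thus α = 0.10·0.6437 = 0.064 and β = 0.90·0.6437 = 0.579.

α = 0.064, β = 0.579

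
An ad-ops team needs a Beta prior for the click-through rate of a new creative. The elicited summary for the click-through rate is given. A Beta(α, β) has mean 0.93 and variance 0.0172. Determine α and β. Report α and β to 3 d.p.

α = 2.590, β = 0.195

Write ν = α+β; then α = μν and Var = μ(1−μ)/(ν+1).
ν = μ(1−μ)/Var − 1 = 0.0651/0.0172 − 1 = 2.7849.
α = 0.93·2.7849 = 2.590, β = 0.07·2.7849 = 0.195.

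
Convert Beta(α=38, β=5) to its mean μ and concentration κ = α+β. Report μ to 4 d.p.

κ = α+β = 38+5 = 43; μ = α/κ = 38/43 = 0.8837.

μ = 0.8837, κ = 43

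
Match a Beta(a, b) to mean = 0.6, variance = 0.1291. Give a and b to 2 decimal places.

a = 0.52, b = 0.34

Write ν = a+b; then a = μν and Var = μ(1−μ)/(ν+1).
ν = μ(1−μ)/Var − 1 = 0.24/0.1291 − 1 = 0.8590.
a = 0.6·0.8590 = 0.52, b = 0.4·0.8590 = 0.34.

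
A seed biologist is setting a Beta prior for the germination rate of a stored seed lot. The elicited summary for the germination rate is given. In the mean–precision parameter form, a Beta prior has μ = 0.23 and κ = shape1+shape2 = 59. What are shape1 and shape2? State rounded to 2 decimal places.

shape1 = μκ = 0.23×59 = 13.57 and shape2 = (1−μ)κ = 0.77×59 = 45.43.

shape1 = 13.57, shape2 = 45.43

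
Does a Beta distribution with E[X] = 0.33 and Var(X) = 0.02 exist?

The Beta variance bound is σ² < μ(1−μ).
Here μ(1−μ) = 0.33×0.67 = 0.2211, and 0.02 < 0.2211.

Yes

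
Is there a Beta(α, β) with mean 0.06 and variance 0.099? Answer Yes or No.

No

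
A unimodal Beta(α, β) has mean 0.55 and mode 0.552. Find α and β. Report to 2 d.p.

With s = α+β: μ = α/s and mode = (α−1)/(s−2). Eliminating α = μs,
μs − 1 = m(s−2) ⇒ s(μ−m) = 1−2m ⇒ s = -0.104/-0.002 = 52.0000.
So α = μs = 28.60, β = (1−μ)s = 23.40.

α = 28.60, β = 23.40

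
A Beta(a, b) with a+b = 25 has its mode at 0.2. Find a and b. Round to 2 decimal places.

a = 5.60, b = 19.40

Mode = (a−1)/(κ−2) with κ = a+b, so a−1 = 0.2·23 = 4.60.
a = 5.60; b = κ − a = 19.40.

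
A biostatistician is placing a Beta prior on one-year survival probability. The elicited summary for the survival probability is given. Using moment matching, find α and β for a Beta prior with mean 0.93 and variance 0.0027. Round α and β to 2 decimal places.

Write ν = α+β; then α = μν and Var = μ(1−μ)/(ν+1).
ν = μ(1−μ)/Var − 1 = 0.0651/0.0027 − 1 = 23.1111.
α = 0.93·23.1111 = 21.49, β = 0.07·23.1111 = 1.62.

α = 21.49, β = 1.62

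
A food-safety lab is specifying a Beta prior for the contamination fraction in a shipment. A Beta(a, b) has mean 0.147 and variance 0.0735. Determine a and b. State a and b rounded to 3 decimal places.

Let s = a+b. The Beta variance is μ(1−μ)/(s+1).
So s+1 = μ(1−μ)/σ² = (0.147×0.853)/0.0735 = 0.125391/0.0735 = 1.7060, giving s = 0.7060.
Then a = μs = 0.147×0.7060 = 0.104 and b = (1−μ)s = 0.853×0.7060 = 0.602.

a = 0.104, b = 0.602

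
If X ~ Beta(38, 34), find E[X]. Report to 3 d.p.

0.528

E[X] = α/(α+β) = 38/72 = 0.528.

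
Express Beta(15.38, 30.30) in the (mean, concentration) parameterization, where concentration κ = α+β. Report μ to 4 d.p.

κ = α+β = 15.38+30.30 = 45.68; μ = α/κ = 15.38/45.68 = 0.3367.

μ = 0.3367, κ = 45.68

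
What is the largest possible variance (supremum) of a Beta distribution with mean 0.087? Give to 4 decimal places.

For fixed mean μ the Beta variance is μ(1−μ)/(α+β+1), increasing as α+β decreases.
Its least upper bound (not attained) is μ(1−μ) = 0.087·0.913 = 0.0794.

0.0794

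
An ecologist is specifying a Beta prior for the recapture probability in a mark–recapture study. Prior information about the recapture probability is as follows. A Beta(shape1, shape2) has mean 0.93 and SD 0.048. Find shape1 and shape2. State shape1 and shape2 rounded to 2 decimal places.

σ² = 0.048² = 0.002304.
With s = shape1+shape2, Var = μ(1−μ)/(s+1), so s+1 = (0.93×0.07)/0.002304 = 28.2552 and s = 27.2552.
shape1 = μs = 25.35, shape2 = (1−μ)s = 1.91.

shape1 = 25.35, shape2 = 1.91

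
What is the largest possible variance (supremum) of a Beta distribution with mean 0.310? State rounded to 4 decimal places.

0.2139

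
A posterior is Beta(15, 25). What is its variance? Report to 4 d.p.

0.0057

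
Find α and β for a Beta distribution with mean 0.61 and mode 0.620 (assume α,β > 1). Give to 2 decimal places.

α = 14.64, β = 9.36

Let s = α+β. Mean gives α = μs = 0.61s; mode gives (α−1)/(s−2) = 0.620.
Substituting: 0.61s − 1 = 0.620(s−2) = 0.620s − 1.240, so -0.010s = -0.240 and s = 24.0000.
Then α = 0.61×24.0000 = 14.64 and β = s−α = 9.36.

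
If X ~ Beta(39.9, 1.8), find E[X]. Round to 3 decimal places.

0.957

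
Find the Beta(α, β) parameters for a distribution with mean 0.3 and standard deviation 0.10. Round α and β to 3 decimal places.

α = 6.000, β = 14.000

σ² = 0.10² = 0.0100.
With s = α+β, Var = μ(1−μ)/(s+1), so s+1 = (0.3×0.7)/0.0100 = 21.0000 and s = 20.0000.
α = μs = 6.000, β = (1−μ)s = 14.000.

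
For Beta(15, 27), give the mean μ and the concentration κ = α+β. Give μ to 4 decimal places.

κ = α+β = 15+27 = 42; μ = α/κ = 15/42 = 0.3571.

μ = 0.3571, κ = 42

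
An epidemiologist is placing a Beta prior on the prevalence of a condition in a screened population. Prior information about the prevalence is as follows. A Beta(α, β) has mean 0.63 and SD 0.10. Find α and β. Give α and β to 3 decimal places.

α = 14.055, β = 8.255

Variance = 0.10² = 0.0100. The moment-matching identity α+β = μ(1−μ)/Var − 1 gives
α+β = 0.2331/0.0100 − 1 = 22.3100, so α = μ·22.3100 = 14.055 and β = (1−μ)·22.3100 = 8.255.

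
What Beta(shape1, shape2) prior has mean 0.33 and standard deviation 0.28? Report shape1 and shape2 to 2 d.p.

shape1 = 0.60, shape2 = 1.22

First σ² = 0.0784. Setting shape1 = μn, shape2 = (1−μ)n with n = shape1+shape2,
μ(1−μ)/(n+1) = 0.0784 ⇒ n+1 = 0.2211/0.0784 = 2.8202 ⇒ n = 1.8202.
Hence shape1 = 0.33×1.8202 = 0.60, shape2 = 0.67×1.8202 = 1.22.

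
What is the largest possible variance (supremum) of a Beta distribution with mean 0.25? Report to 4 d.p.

Var = μ(1−μ)/(α+β+1), which approaches μ(1−μ) as α+β → 0.
So the supremum is μ(1−μ) = 0.25×0.75 = 0.1875.

0.1875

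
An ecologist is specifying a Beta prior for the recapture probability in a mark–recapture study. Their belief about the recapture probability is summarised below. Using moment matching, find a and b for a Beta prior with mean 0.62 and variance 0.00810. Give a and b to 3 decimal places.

Write ν = a+b; then a = μν and Var = μ(1−μ)/(ν+1).
ν = μ(1−μ)/Var − 1 = 0.2356/0.00810 − 1 = 28.0864.
a = 0.62·28.0864 = 17.414, b = 0.38·28.0864 = 10.673.

a = 17.414, b = 10.673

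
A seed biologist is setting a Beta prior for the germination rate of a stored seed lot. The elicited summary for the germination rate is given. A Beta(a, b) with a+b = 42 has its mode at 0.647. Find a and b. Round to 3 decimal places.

Since the density peak of Beta(a,b) is at (a−1)/(a+b−2),
a = 1 + 0.647(42−2) = 26.880 and b = 42 − 26.880 = 15.120.

a = 26.880, b = 15.120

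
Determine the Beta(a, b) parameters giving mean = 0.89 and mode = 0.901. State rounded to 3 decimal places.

With s = a+b: μ = a/s and mode = (a−1)/(s−2). Eliminating a = μs,
μs − 1 = m(s−2) ⇒ s(μ−m) = 1−2m ⇒ s = -0.802/-0.011 = 72.9091.
So a = μs = 64.889, b = (1−μ)s = 8.020.

a = 64.889, b = 8.020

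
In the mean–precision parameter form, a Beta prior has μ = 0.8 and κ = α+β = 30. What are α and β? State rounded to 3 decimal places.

α = 24.000, β = 6.000

Split κ in proportion μ : (1−μ): α = 0.8·30 = 24.000, β = 30 − 24.000 = 6.000.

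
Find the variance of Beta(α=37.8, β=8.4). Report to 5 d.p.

0.00315

μ = 37.8/46.2 = 0.818182; Var = μ(1−μ)/(α+β+1) = 0.1487603/47.2 = 0.00315.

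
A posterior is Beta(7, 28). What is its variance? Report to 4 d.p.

0.0044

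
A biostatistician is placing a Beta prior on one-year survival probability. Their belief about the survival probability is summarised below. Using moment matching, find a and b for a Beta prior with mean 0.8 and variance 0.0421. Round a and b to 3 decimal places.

a = 2.240, b = 0.560

Let s = a+b. The Beta variance is μ(1−μ)/(s+1).
So s+1 = μ(1−μ)/σ² = (0.8×0.2)/0.0421 = 0.16/0.0421 = 3.8005, giving s = 2.8005.
Then a = μs = 0.8×2.8005 = 2.240 and b = (1−μ)s = 0.2×2.8005 = 0.560.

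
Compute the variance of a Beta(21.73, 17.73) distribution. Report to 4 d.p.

0.0061

Var = αβ/[(α+β)²(α+β+1)] = (21.73×17.73)/(39.46²×40.46) = 385.2729/62999.926136 = 0.0061.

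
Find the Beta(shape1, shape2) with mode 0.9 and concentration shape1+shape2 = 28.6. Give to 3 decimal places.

Mode = (shape1−1)/(κ−2) with κ = shape1+shape2, so shape1−1 = 0.9·26.6 = 23.940.
shape1 = 24.940; shape2 = κ − shape1 = 3.660.

shape1 = 24.940, shape2 = 3.660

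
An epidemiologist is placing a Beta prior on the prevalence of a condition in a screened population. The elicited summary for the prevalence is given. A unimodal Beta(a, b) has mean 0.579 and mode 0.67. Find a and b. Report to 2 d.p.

Let s = a+b. Mean gives a = μs = 0.579s; mode gives (a−1)/(s−2) = 0.67.
Substituting: 0.579s − 1 = 0.67(s−2) = 0.67s − 1.34, so -0.091s = -0.34 and s = 3.7363.
Then a = 0.579×3.7363 = 2.16 and b = s−a = 1.57.

a = 2.16, b = 1.57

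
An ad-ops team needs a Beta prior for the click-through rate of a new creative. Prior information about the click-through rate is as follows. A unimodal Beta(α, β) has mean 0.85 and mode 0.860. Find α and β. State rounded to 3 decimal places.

With s = α+β: μ = α/s and mode = (α−1)/(s−2). Eliminating α = μs,
μs − 1 = m(s−2) ⇒ s(μ−m) = 1−2m ⇒ s = -0.720/-0.010 = 72.0000.
So α = μs = 61.200, β = (1−μ)s = 10.800.

α = 61.200, β = 10.800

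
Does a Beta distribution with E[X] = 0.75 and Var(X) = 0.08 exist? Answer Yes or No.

The Beta variance bound is σ² < μ(1−μ).
Here μ(1−μ) = 0.75×0.25 = 0.1875, and 0.08 < 0.1875.

Yes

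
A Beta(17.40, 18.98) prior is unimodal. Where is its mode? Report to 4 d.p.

0.4770

With α,β > 1, mode = (α−1)/(α+β−2) = 16.40/34.38 = 0.4770.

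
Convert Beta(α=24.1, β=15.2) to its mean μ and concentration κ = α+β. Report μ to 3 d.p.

κ = α+β = 24.1+15.2 = 39.3; μ = α/κ = 24.1/39.3 = 0.613.

μ = 0.613, κ = 39.3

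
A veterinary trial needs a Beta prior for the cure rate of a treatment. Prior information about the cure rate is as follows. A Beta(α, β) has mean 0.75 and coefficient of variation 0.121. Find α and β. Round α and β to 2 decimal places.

σ = CV·μ = 0.121×0.75 = 0.09075, so σ² = 0.008236.
s+1 = μ(1−μ)/σ² = 0.1875/0.008236 = 22.7671, so s = α+β = 21.7671.
α = μs = 16.33, β = (1−μ)s = 5.44.

α = 16.33, β = 5.44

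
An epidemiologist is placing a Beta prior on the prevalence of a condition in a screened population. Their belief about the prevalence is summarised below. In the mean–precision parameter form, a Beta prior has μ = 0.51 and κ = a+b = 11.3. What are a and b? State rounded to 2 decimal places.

a = 5.76, b = 5.54

a = μκ = 0.51×11.3 = 5.76 and b = (1−μ)κ = 0.49×11.3 = 5.54.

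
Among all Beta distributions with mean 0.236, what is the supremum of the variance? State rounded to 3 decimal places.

0.180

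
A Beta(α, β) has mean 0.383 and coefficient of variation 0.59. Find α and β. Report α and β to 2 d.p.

σ = CV·μ = 0.59×0.383 = 0.22597, so σ² = 0.051062.
s+1 = μ(1−μ)/σ² = 0.236311/0.051062 = 4.6279, so s = α+β = 3.6279.
α = μs = 1.39, β = (1−μ)s = 2.24.

α = 1.39, β = 2.24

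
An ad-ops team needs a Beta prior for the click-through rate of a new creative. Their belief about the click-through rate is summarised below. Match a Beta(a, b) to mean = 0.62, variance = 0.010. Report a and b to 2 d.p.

a = 13.99, b = 8.57

Write ν = a+b; then a = μν and Var = μ(1−μ)/(ν+1).
ν = μ(1−μ)/Var − 1 = 0.2356/0.010 − 1 = 22.5600.
a = 0.62·22.5600 = 13.99, b = 0.38·22.5600 = 8.57.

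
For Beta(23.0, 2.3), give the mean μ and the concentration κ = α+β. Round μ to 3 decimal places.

μ = 0.909, κ = 25.3

κ = α+β = 23.0+2.3 = 25.3; μ = α/κ = 23.0/25.3 = 0.909.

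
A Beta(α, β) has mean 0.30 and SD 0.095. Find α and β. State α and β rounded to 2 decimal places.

First σ² = 0.009025. Setting α = μn, β = (1−μ)n with n = α+β,
μ(1−μ)/(n+1) = 0.009025 ⇒ n+1 = 0.2100/0.009025 = 23.2687 ⇒ n = 22.2687.
Hence α = 0.30×22.2687 = 6.68, β = 0.70×22.2687 = 15.59.

α = 6.68, β = 15.59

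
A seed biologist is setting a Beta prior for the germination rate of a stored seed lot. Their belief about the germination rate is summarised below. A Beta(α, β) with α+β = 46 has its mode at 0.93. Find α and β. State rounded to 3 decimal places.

For α,β>1 the mode is (α−1)/(α+β−2), so α = mode·(κ−2)+1 = 0.93×44+1 = 41.920.
And β = (1−mode)·(κ−2)+1 = 0.07×44+1 = 4.080.

α = 41.920, β = 4.080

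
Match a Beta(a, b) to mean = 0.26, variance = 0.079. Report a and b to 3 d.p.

a = 0.373, b = 1.062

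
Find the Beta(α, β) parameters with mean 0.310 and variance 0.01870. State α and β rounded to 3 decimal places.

Write ν = α+β; then α = μν and Var = μ(1−μ)/(ν+1).
ν = μ(1−μ)/Var − 1 = 0.213900/0.01870 − 1 = 10.4385.
α = 0.310·10.4385 = 3.236, β = 0.690·10.4385 = 7.203.

α = 3.236, β = 7.203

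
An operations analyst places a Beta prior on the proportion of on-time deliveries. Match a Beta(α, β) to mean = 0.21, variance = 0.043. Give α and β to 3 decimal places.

α = 0.600, β = 2.258

Write ν = α+β; then α = μν and Var = μ(1−μ)/(ν+1).
ν = μ(1−μ)/Var − 1 = 0.1659/0.043 − 1 = 2.8581.
α = 0.21·2.8581 = 0.600, β = 0.79·2.8581 = 2.258.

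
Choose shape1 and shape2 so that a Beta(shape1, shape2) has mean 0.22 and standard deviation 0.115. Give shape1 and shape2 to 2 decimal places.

shape1 = 2.63, shape2 = 9.34

First σ² = 0.013225. Setting shape1 = μn, shape2 = (1−μ)n with n = shape1+shape2,
μ(1−μ)/(n+1) = 0.013225 ⇒ n+1 = 0.1716/0.013225 = 12.9754 ⇒ n = 11.9754.
Hence shape1 = 0.22×11.9754 = 2.63, shape2 = 0.78×11.9754 = 9.34.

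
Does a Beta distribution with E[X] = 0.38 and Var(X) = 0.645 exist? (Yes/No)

No

The Beta variance bound is σ² < μ(1−μ).
Here μ(1−μ) = 0.38×0.62 = 0.2356, and 0.645 ≥ 0.2356.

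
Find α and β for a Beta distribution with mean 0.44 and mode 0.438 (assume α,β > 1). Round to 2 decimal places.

α = 27.28, β = 34.72

Let s = α+β. Mean gives α = μs = 0.44s; mode gives (α−1)/(s−2) = 0.438.
Substituting: 0.44s − 1 = 0.438(s−2) = 0.438s − 0.876, so 0.002s = 0.124 and s = 62.0000.
Then α = 0.44×62.0000 = 27.28 and β = s−α = 34.72.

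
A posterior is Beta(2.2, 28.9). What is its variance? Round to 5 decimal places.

0.00205

α+β = 31.1 and αβ = 63.58, so Var = αβ/[(α+β)²(α+β+1)] = 63.58/31047.441 = 0.00205.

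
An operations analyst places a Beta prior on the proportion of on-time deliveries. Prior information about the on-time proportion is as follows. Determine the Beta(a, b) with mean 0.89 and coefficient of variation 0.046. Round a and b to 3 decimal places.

a = 51.095, b = 6.315

σ = CV·μ = 0.046×0.89 = 0.04094, so σ² = 0.001676.
s+1 = μ(1−μ)/σ² = 0.0979/0.001676 = 58.4100, so s = a+b = 57.4100.
a = μs = 51.095, b = (1−μ)s = 6.315.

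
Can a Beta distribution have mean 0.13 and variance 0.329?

No

A Beta with mean μ has variance μ(1−μ)/(α+β+1) < μ(1−μ).
Here μ(1−μ) = 0.13×0.87 = 0.1131, and 0.329 ≥ 0.1131.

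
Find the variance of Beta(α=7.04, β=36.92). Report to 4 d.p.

α+β = 43.96 and αβ = 259.9168, so Var = αβ/[(α+β)²(α+β+1)] = 259.9168/86884.372736 = 0.0030.

0.0030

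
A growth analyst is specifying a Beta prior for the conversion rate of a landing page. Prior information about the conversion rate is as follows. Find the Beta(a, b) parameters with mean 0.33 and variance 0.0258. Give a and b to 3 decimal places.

a = 2.498, b = 5.072

By moment matching, a+b = μ(1−μ)/σ² − 1 = (0.33·0.67)/0.0258 − 1 = 8.5698 − 1 = 7.5698.
Since a/(a+b) = μ, a = 0.33·7.5698 = 2.498 and b = 0.67·7.5698 = 5.072.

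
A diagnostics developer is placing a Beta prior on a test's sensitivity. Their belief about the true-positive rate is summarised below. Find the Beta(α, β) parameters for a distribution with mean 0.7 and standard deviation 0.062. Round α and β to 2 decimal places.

σ² = 0.062² = 0.003844.
With s = α+β, Var = μ(1−μ)/(s+1), so s+1 = (0.7×0.3)/0.003844 = 54.6306 and s = 53.6306.
α = μs = 37.54, β = (1−μ)s = 16.09.

α = 37.54, β = 16.09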